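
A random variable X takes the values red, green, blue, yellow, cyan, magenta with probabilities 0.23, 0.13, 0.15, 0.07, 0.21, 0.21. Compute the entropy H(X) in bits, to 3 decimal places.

H = −Σ pᵢ log₂ pᵢ.
−0.23·log₂(0.23) = 0.4877
−0.13·log₂(0.13) = 0.3826
−0.15·log₂(0.15) = 0.4105
−0.07·log₂(0.07) = 0.2686
−0.21·log₂(0.21) = 0.4728
−0.21·log₂(0.21) = 0.4728
Sum ≈ 2.4951 → 2.495 bits.

2.495 bits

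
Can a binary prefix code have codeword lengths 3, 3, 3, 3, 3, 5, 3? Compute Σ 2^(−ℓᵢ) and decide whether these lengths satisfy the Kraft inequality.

With common denominator 2^5 = 32: Σ 2^(−ℓᵢ) = 4/32 + 4/32 + 4/32 + 4/32 + 4/32 + 1/32 + 4/32 = 25/32 = 0.78125.
Kraft's inequality requires Σ ≤ 1; here Σ = 0.78125 ≤ 1, so such a prefix code exists.

0.78125; yes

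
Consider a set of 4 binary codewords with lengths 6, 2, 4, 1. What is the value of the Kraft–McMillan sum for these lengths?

With common denominator 2^6 = 64: Σ 2^(−ℓᵢ) = 1/64 + 16/64 + 4/64 + 32/64 = 53/64 = 0.828125.

0.828125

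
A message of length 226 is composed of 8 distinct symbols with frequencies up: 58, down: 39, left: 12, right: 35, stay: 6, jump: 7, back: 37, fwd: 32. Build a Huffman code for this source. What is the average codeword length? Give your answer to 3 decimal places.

2.739 bits/symbol

Probabilities are the counts divided by 226.
Repeatedly combine the two least-probable nodes; the expected code length is the sum of the merged weights.
merge 3/113 + 7/226 → 13/226
merge 6/113 + 13/226 → 25/226
merge 25/226 + 16/113 → 57/226
merge 35/226 + 37/226 → 36/113
merge 39/226 + 57/226 → 48/113
merge 29/113 + 36/113 → 65/113
merge 48/113 + 65/113 → 1
L = 13/226 + 25/226 + 57/226 + 36/113 + 48/113 + 65/113 + 1 = 619/226 ≈ 2.739 bits/symbol.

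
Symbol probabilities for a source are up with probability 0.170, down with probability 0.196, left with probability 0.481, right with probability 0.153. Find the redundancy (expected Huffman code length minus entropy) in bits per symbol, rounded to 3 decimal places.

Entropy H = −Σ p log₂ p ≈ 1.8177 bits.
Huffman merges: 153/1000+17/100→323/1000; 49/250+323/1000→519/1000; 481/1000+519/1000→1. L = 921/500 ≈ 1.8420.
L − H = 1.8420 − 1.8177 = 0.024 bits.

0.024 bits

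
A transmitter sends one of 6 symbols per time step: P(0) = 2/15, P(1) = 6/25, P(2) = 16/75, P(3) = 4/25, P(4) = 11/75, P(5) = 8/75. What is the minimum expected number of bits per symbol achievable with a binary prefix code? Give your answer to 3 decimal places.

2.547 bits/symbol

Repeatedly combine the two least-probable nodes; the expected code length is the sum of the merged weights.
merge 8/75 + 2/15 → 6/25
merge 11/75 + 4/25 → 23/75
merge 16/75 + 6/25 → 34/75
merge 6/25 + 23/75 → 41/75
merge 34/75 + 41/75 → 1
L = 6/25 + 23/75 + 34/75 + 41/75 + 1 = 191/75 ≈ 2.547 bits/symbol.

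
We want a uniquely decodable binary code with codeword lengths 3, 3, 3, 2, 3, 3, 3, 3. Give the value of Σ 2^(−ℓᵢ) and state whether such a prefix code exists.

With common denominator 2^3 = 8: Σ 2^(−ℓᵢ) = 1/8 + 1/8 + 1/8 + 2/8 + 1/8 + 1/8 + 1/8 + 1/8 = 9/8 = 1.125.
Kraft's inequality requires Σ ≤ 1; here Σ = 1.125 > 1, so no such prefix code exists.

1.125; no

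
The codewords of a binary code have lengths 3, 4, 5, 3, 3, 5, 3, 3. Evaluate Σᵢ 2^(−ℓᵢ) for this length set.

0.75

With common denominator 2^5 = 32: Σ 2^(−ℓᵢ) = 4/32 + 2/32 + 1/32 + 4/32 + 4/32 + 1/32 + 4/32 + 4/32 = 24/32 = 0.75.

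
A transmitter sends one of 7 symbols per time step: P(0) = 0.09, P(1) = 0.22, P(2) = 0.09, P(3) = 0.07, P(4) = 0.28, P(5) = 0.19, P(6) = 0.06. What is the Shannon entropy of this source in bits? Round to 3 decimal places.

2.587 bits

H = −Σ pᵢ log₂ pᵢ.
−0.09·log₂(0.09) = 0.3127
−0.22·log₂(0.22) = 0.4806
−0.09·log₂(0.09) = 0.3127
−0.07·log₂(0.07) = 0.2686
−0.28·log₂(0.28) = 0.5142
−0.19·log₂(0.19) = 0.4552
−0.06·log₂(0.06) = 0.2435
Sum ≈ 2.5874 → 2.587 bits.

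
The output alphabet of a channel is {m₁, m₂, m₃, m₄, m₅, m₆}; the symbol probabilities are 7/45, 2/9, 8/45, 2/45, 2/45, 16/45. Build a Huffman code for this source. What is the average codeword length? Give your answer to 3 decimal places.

Repeatedly combine the two least-probable nodes; the expected code length is the sum of the merged weights.
merge 2/45 + 2/45 → 4/45
merge 4/45 + 7/45 → 11/45
merge 8/45 + 2/9 → 2/5
merge 11/45 + 16/45 → 3/5
merge 2/5 + 3/5 → 1
L = 4/45 + 11/45 + 2/5 + 3/5 + 1 = 7/3 ≈ 2.333 bits/symbol.

2.333 bits/symbol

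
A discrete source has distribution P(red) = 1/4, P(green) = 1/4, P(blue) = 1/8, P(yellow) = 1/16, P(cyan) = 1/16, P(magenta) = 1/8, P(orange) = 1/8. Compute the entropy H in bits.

2.625 bits

Each probability is a power of 1/2, so log₂(1/p) is an integer.
H = Σ p·log₂(1/p) = 1/4·2 + 1/4·2 + 1/8·3 + 1/16·4 + 1/16·4 + 1/8·3 + 1/8·3 = 2.625 bits.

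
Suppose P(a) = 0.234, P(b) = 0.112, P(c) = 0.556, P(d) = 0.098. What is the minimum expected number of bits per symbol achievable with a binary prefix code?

Repeatedly combine the two least-probable nodes; the expected code length is the sum of the merged weights.
merge 49/500 + 14/125 → 21/100
merge 21/100 + 117/500 → 111/250
merge 111/250 + 139/250 → 1
L = 21/100 + 111/250 + 1 = 827/500 = 1.654 bits/symbol.

1.654 bits/symbol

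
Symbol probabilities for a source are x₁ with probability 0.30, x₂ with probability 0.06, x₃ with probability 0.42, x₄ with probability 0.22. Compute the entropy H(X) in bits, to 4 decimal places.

1.7708 bits

H = −Σ pᵢ log₂ pᵢ.
−0.30·log₂(0.30) = 0.5211
−0.06·log₂(0.06) = 0.2435
−0.42·log₂(0.42) = 0.5256
−0.22·log₂(0.22) = 0.4806
Sum ≈ 1.7708 → 1.7708 bits.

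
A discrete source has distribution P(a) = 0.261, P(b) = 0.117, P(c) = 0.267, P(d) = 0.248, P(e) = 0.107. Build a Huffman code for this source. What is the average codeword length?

2.224 bits/symbol

Repeatedly combine the two least-probable nodes; the expected code length is the sum of the merged weights.
merge 107/1000 + 117/1000 → 28/125
merge 28/125 + 31/125 → 59/125
merge 261/1000 + 267/1000 → 66/125
merge 59/125 + 66/125 → 1
L = 28/125 + 59/125 + 66/125 + 1 = 278/125 = 2.224 bits/symbol.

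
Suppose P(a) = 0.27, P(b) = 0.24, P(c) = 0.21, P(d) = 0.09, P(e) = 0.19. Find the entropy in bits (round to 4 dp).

2.2449 bits

H = −Σ pᵢ log₂ pᵢ.
−0.27·log₂(0.27) = 0.5100
−0.24·log₂(0.24) = 0.4941
−0.21·log₂(0.21) = 0.4728
−0.09·log₂(0.09) = 0.3127
−0.19·log₂(0.19) = 0.4552
Sum ≈ 2.2449 → 2.2449 bits.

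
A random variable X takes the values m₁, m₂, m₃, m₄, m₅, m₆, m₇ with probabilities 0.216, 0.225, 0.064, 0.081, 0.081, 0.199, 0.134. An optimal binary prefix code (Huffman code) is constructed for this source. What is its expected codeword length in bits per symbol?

2.704 bits/symbol

Repeatedly combine the two least-probable nodes; the expected code length is the sum of the merged weights.
merge 8/125 + 81/1000 → 29/200
merge 81/1000 + 67/500 → 43/200
merge 29/200 + 199/1000 → 43/125
merge 43/200 + 27/125 → 431/1000
merge 9/40 + 43/125 → 569/1000
merge 431/1000 + 569/1000 → 1
L = 29/200 + 43/200 + 43/125 + 431/1000 + 569/1000 + 1 = 338/125 = 2.704 bits/symbol.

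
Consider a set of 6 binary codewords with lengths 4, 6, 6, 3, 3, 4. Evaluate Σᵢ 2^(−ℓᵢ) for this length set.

0.40625

With common denominator 2^6 = 64: Σ 2^(−ℓᵢ) = 4/64 + 1/64 + 1/64 + 8/64 + 8/64 + 4/64 = 26/64 = 0.40625.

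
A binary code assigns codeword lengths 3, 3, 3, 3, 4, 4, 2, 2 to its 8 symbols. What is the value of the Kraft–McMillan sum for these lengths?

1.125

With common denominator 2^4 = 16: Σ 2^(−ℓᵢ) = 2/16 + 2/16 + 2/16 + 2/16 + 1/16 + 1/16 + 4/16 + 4/16 = 18/16 = 1.125.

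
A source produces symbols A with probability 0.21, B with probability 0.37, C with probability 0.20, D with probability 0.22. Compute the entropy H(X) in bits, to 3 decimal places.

H = −Σ pᵢ log₂ pᵢ.
−0.21·log₂(0.21) = 0.4728
−0.37·log₂(0.37) = 0.5307
−0.20·log₂(0.20) = 0.4644
−0.22·log₂(0.22) = 0.4806
Sum ≈ 1.9485 → 1.949 bits.

1.949 bits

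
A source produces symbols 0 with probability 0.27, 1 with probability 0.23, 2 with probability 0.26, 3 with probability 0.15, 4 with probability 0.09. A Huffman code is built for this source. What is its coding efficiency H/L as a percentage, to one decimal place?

Entropy H = −Σ p log₂ p ≈ 2.2262 bits.
Huffman merges: 9/100+3/20→6/25; 23/100+6/25→47/100; 13/50+27/100→53/100; 47/100+53/100→1. L = 56/25 ≈ 2.2400.
Efficiency = H/L = 2.2262/2.2400 = 99.4%.

99.4%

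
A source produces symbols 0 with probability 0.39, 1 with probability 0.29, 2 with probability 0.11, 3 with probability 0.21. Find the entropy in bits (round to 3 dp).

1.871 bits

H = −Σ pᵢ log₂ pᵢ.
−0.39·log₂(0.39) = 0.5298
−0.29·log₂(0.29) = 0.5179
−0.11·log₂(0.11) = 0.3503
−0.21·log₂(0.21) = 0.4728
Sum ≈ 1.8708 → 1.871 bits.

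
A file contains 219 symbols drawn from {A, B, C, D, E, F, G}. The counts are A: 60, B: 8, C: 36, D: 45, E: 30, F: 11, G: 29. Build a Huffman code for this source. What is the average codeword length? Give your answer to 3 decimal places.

Probabilities are the counts divided by 219.
Repeatedly combine the two least-probable nodes; the expected code length is the sum of the merged weights.
merge 8/219 + 11/219 → 19/219
merge 19/219 + 29/219 → 16/73
merge 10/73 + 12/73 → 22/73
merge 15/73 + 16/73 → 31/73
merge 20/73 + 22/73 → 42/73
merge 31/73 + 42/73 → 1
L = 19/219 + 16/73 + 22/73 + 31/73 + 42/73 + 1 = 571/219 ≈ 2.607 bits/symbol.

2.607 bits/symbol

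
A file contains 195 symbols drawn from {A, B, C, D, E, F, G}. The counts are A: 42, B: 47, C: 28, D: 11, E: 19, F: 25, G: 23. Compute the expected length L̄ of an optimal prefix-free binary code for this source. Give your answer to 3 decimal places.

2.697 bits/symbol

Probabilities are the counts divided by 195.
Repeatedly combine the two least-probable nodes; the expected code length is the sum of the merged weights.
merge 11/195 + 19/195 → 2/13
merge 23/195 + 5/39 → 16/65
merge 28/195 + 2/13 → 58/195
merge 14/65 + 47/195 → 89/195
merge 16/65 + 58/195 → 106/195
merge 89/195 + 106/195 → 1
L = 2/13 + 16/65 + 58/195 + 89/195 + 106/195 + 1 = 526/195 ≈ 2.697 bits/symbol.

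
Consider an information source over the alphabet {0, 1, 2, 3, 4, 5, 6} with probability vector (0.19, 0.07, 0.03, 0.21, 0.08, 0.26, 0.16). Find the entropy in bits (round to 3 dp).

2.568 bits

H = −Σ pᵢ log₂ pᵢ.
−0.19·log₂(0.19) = 0.4552
−0.07·log₂(0.07) = 0.2686
−0.03·log₂(0.03) = 0.1518
−0.21·log₂(0.21) = 0.4728
−0.08·log₂(0.08) = 0.2915
−0.26·log₂(0.26) = 0.5053
−0.16·log₂(0.16) = 0.4230
Sum ≈ 2.5682 → 2.568 bits.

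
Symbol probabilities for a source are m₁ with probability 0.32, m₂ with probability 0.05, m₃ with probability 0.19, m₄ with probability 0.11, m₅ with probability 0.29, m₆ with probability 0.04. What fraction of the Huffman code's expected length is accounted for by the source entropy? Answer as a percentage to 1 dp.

Entropy H = −Σ p log₂ p ≈ 2.2513 bits.
Huffman merges: 1/25+1/20→9/100; 9/100+11/100→1/5; 19/100+1/5→39/100; 29/100+8/25→61/100; 39/100+61/100→1. L = 229/100 ≈ 2.2900.
Efficiency = H/L = 2.2513/2.2900 = 98.3%.

98.3%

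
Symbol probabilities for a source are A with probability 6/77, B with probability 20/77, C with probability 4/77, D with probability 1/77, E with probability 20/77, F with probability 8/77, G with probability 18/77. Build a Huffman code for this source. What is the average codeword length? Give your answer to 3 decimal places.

2.455 bits/symbol

Repeatedly combine the two least-probable nodes; the expected code length is the sum of the merged weights.
merge 1/77 + 4/77 → 5/77
merge 5/77 + 6/77 → 1/7
merge 8/77 + 1/7 → 19/77
merge 18/77 + 19/77 → 37/77
merge 20/77 + 20/77 → 40/77
merge 37/77 + 40/77 → 1
L = 5/77 + 1/7 + 19/77 + 37/77 + 40/77 + 1 = 27/11 ≈ 2.455 bits/symbol.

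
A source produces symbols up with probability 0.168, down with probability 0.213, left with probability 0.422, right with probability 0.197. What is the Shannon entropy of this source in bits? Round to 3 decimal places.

H = −Σ pᵢ log₂ pᵢ.
−0.168·log₂(0.168) = 0.4323
−0.213·log₂(0.213) = 0.4752
−0.422·log₂(0.422) = 0.5253
−0.197·log₂(0.197) = 0.4617
Sum ≈ 1.8945 → 1.895 bits.

1.895 bits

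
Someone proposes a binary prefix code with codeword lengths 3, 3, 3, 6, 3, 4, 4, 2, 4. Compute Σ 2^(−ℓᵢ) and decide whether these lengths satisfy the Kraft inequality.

With common denominator 2^6 = 64: Σ 2^(−ℓᵢ) = 8/64 + 8/64 + 8/64 + 1/64 + 8/64 + 4/64 + 4/64 + 16/64 + 4/64 = 61/64 = 0.953125.
Kraft's inequality requires Σ ≤ 1; here Σ = 0.953125 ≤ 1, so such a prefix code exists.

0.953125; yes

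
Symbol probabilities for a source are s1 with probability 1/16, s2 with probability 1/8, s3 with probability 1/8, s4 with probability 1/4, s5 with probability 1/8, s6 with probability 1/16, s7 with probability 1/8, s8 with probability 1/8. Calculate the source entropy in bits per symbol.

2.875 bits

Each probability is a power of 1/2, so log₂(1/p) is an integer.
H = Σ p·log₂(1/p) = 1/16·4 + 1/8·3 + 1/8·3 + 1/4·2 + 1/8·3 + 1/16·4 + 1/8·3 + 1/8·3 = 2.875 bits.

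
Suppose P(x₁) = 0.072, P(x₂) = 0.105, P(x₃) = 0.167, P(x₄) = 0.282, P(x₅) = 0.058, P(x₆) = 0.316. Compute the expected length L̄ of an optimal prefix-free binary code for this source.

2.365 bits/symbol

Repeatedly combine the two least-probable nodes; the expected code length is the sum of the merged weights.
merge 29/500 + 9/125 → 13/100
merge 21/200 + 13/100 → 47/200
merge 167/1000 + 47/200 → 201/500
merge 141/500 + 79/250 → 299/500
merge 201/500 + 299/500 → 1
L = 13/100 + 47/200 + 201/500 + 299/500 + 1 = 473/200 = 2.365 bits/symbol.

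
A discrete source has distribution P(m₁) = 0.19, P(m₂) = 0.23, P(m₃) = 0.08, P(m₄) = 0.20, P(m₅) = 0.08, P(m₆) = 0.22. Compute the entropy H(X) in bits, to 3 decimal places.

H = −Σ pᵢ log₂ pᵢ.
−0.19·log₂(0.19) = 0.4552
−0.23·log₂(0.23) = 0.4877
−0.08·log₂(0.08) = 0.2915
−0.20·log₂(0.20) = 0.4644
−0.08·log₂(0.08) = 0.2915
−0.22·log₂(0.22) = 0.4806
Sum ≈ 2.4709 → 2.471 bits.

2.471 bits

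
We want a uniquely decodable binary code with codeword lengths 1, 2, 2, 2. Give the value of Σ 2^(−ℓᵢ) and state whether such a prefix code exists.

1.25; no

With common denominator 2^2 = 4: Σ 2^(−ℓᵢ) = 2/4 + 1/4 + 1/4 + 1/4 = 5/4 = 1.25.
Kraft's inequality requires Σ ≤ 1; here Σ = 1.25 > 1, so no such prefix code exists.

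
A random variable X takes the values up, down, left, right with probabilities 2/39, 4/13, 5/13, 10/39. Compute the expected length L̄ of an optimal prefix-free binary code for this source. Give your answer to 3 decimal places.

1.923 bits/symbol

Repeatedly combine the two least-probable nodes; the expected code length is the sum of the merged weights.
merge 2/39 + 10/39 → 4/13
merge 4/13 + 4/13 → 8/13
merge 5/13 + 8/13 → 1
L = 4/13 + 8/13 + 1 = 25/13 ≈ 1.923 bits/symbol.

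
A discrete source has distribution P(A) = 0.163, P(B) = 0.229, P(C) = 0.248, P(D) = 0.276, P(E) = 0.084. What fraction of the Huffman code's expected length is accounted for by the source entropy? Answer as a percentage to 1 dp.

Entropy H = −Σ p log₂ p ≈ 2.2252 bits.
Huffman merges: 21/250+163/1000→247/1000; 229/1000+247/1000→119/250; 31/125+69/250→131/250; 119/250+131/250→1. L = 2247/1000 ≈ 2.2470.
Efficiency = H/L = 2.2252/2.2470 = 99.0%.

99.0%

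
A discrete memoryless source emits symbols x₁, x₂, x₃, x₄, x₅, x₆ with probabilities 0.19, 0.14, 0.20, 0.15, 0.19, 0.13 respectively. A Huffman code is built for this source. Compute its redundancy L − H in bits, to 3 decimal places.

Entropy H = −Σ p log₂ p ≈ 2.5651 bits.
Huffman merges: 13/100+7/50→27/100; 3/20+19/100→17/50; 19/100+1/5→39/100; 27/100+17/50→61/100; 39/100+61/100→1. L = 261/100 ≈ 2.6100.
L − H = 2.6100 − 2.5651 = 0.045 bits.

0.045 bits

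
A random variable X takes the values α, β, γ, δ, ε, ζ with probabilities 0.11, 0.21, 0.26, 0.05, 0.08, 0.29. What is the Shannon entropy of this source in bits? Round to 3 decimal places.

H = −Σ pᵢ log₂ pᵢ.
−0.11·log₂(0.11) = 0.3503
−0.21·log₂(0.21) = 0.4728
−0.26·log₂(0.26) = 0.5053
−0.05·log₂(0.05) = 0.2161
−0.08·log₂(0.08) = 0.2915
−0.29·log₂(0.29) = 0.5179
Sum ≈ 2.3539 → 2.354 bits.

2.354 bits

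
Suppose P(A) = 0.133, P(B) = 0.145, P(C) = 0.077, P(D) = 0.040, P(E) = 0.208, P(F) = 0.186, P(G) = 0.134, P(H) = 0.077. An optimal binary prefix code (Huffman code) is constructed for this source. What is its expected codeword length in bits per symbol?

2.909 bits/symbol

Repeatedly combine the two least-probable nodes; the expected code length is the sum of the merged weights.
merge 1/25 + 77/1000 → 117/1000
merge 77/1000 + 117/1000 → 97/500
merge 133/1000 + 67/500 → 267/1000
merge 29/200 + 93/500 → 331/1000
merge 97/500 + 26/125 → 201/500
merge 267/1000 + 331/1000 → 299/500
merge 201/500 + 299/500 → 1
L = 117/1000 + 97/500 + 267/1000 + 331/1000 + 201/500 + 299/500 + 1 = 2909/1000 = 2.909 bits/symbol.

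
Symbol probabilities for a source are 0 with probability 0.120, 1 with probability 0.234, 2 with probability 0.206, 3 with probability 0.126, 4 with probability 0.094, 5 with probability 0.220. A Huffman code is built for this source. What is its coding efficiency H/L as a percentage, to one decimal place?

Entropy H = −Σ p log₂ p ≈ 2.5047 bits.
Huffman merges: 47/500+3/25→107/500; 63/500+103/500→83/250; 107/500+11/50→217/500; 117/500+83/250→283/500; 217/500+283/500→1. L = 1273/500 ≈ 2.5460.
Efficiency = H/L = 2.5047/2.5460 = 98.4%.

98.4%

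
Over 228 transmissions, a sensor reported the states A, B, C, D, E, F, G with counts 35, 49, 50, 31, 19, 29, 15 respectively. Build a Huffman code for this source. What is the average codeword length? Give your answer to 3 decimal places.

2.715 bits/symbol

Probabilities are the counts divided by 228.
Repeatedly combine the two least-probable nodes; the expected code length is the sum of the merged weights.
merge 5/76 + 1/12 → 17/114
merge 29/228 + 31/228 → 5/19
merge 17/114 + 35/228 → 23/76
merge 49/228 + 25/114 → 33/76
merge 5/19 + 23/76 → 43/76
merge 33/76 + 43/76 → 1
L = 17/114 + 5/19 + 23/76 + 33/76 + 43/76 + 1 = 619/228 ≈ 2.715 bits/symbol.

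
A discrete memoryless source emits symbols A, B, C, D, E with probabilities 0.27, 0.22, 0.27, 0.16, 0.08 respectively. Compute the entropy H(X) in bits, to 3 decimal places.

H = −Σ pᵢ log₂ pᵢ.
−0.27·log₂(0.27) = 0.5100
−0.22·log₂(0.22) = 0.4806
−0.27·log₂(0.27) = 0.5100
−0.16·log₂(0.16) = 0.4230
−0.08·log₂(0.08) = 0.2915
Sum ≈ 2.2151 → 2.215 bits.

2.215 bits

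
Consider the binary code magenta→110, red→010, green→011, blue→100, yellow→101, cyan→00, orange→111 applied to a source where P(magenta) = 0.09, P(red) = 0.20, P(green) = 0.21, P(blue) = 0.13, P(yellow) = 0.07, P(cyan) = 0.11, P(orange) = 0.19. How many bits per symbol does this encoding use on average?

2.89 bits/symbol

L̄ = Σ pᵢ·ℓᵢ = 0.09·3 + 0.20·3 + 0.21·3 + 0.13·3 + 0.07·3 + 0.11·2 + 0.19·3 = 2.89 bits/symbol.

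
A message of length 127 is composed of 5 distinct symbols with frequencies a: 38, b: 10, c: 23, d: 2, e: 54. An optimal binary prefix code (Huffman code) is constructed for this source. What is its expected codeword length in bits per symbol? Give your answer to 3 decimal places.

1.945 bits/symbol

Probabilities are the counts divided by 127.
Repeatedly combine the two least-probable nodes; the expected code length is the sum of the merged weights.
merge 2/127 + 10/127 → 12/127
merge 12/127 + 23/127 → 35/127
merge 35/127 + 38/127 → 73/127
merge 54/127 + 73/127 → 1
L = 12/127 + 35/127 + 73/127 + 1 = 247/127 ≈ 1.945 bits/symbol.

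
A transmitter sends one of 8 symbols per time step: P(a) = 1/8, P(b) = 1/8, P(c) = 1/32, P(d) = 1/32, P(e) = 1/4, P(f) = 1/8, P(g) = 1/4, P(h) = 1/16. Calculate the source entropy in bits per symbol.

Each probability is a power of 1/2, so log₂(1/p) is an integer.
H = Σ p·log₂(1/p) = 1/8·3 + 1/8·3 + 1/32·5 + 1/32·5 + 1/4·2 + 1/8·3 + 1/4·2 + 1/16·4 = 2.6875 bits.

2.6875 bits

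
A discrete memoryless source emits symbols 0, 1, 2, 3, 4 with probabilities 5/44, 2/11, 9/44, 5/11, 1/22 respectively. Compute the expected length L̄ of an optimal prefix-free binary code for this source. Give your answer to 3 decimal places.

2.045 bits/symbol

Repeatedly combine the two least-probable nodes; the expected code length is the sum of the merged weights.
merge 1/22 + 5/44 → 7/44
merge 7/44 + 2/11 → 15/44
merge 9/44 + 15/44 → 6/11
merge 5/11 + 6/11 → 1
L = 7/44 + 15/44 + 6/11 + 1 = 45/22 ≈ 2.045 bits/symbol.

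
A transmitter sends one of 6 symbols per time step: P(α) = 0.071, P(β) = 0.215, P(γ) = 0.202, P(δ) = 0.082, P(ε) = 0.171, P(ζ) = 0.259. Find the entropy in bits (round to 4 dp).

2.4502 bits

H = −Σ pᵢ log₂ pᵢ.
−0.071·log₂(0.071) = 0.2709
−0.215·log₂(0.215) = 0.4768
−0.202·log₂(0.202) = 0.4661
−0.082·log₂(0.082) = 0.2959
−0.171·log₂(0.171) = 0.4357
−0.259·log₂(0.259) = 0.5048
Sum ≈ 2.4502 → 2.4502 bits.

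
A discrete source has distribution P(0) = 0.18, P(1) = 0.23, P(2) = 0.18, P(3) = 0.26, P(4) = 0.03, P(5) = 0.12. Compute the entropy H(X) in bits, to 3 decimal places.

H = −Σ pᵢ log₂ pᵢ.
−0.18·log₂(0.18) = 0.4453
−0.23·log₂(0.23) = 0.4877
−0.18·log₂(0.18) = 0.4453
−0.26·log₂(0.26) = 0.5053
−0.03·log₂(0.03) = 0.1518
−0.12·log₂(0.12) = 0.3671
Sum ≈ 2.4024 → 2.402 bits.

2.402 bits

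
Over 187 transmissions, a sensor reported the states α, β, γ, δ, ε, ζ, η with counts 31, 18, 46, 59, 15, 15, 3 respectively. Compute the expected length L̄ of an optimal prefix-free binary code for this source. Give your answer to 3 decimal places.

2.535 bits/symbol

Probabilities are the counts divided by 187.
Repeatedly combine the two least-probable nodes; the expected code length is the sum of the merged weights.
merge 3/187 + 15/187 → 18/187
merge 15/187 + 18/187 → 3/17
merge 18/187 + 31/187 → 49/187
merge 3/17 + 46/187 → 79/187
merge 49/187 + 59/187 → 108/187
merge 79/187 + 108/187 → 1
L = 18/187 + 3/17 + 49/187 + 79/187 + 108/187 + 1 = 474/187 ≈ 2.535 bits/symbol.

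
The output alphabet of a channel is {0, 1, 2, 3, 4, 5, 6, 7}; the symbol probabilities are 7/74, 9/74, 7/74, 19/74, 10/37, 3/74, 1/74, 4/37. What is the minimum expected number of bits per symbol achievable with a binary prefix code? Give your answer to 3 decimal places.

Repeatedly combine the two least-probable nodes; the expected code length is the sum of the merged weights.
merge 1/74 + 3/74 → 2/37
merge 2/37 + 7/74 → 11/74
merge 7/74 + 4/37 → 15/74
merge 9/74 + 11/74 → 10/37
merge 15/74 + 19/74 → 17/37
merge 10/37 + 10/37 → 20/37
merge 17/37 + 20/37 → 1
L = 2/37 + 11/74 + 15/74 + 10/37 + 17/37 + 20/37 + 1 = 99/37 ≈ 2.676 bits/symbol.

2.676 bits/symbol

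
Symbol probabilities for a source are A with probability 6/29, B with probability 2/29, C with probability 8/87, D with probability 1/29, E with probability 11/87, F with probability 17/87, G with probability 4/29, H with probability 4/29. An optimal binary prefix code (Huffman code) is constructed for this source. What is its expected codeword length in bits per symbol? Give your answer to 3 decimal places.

2.897 bits/symbol

Repeatedly combine the two least-probable nodes; the expected code length is the sum of the merged weights.
merge 1/29 + 2/29 → 3/29
merge 8/87 + 3/29 → 17/87
merge 11/87 + 4/29 → 23/87
merge 4/29 + 17/87 → 1/3
merge 17/87 + 6/29 → 35/87
merge 23/87 + 1/3 → 52/87
merge 35/87 + 52/87 → 1
L = 3/29 + 17/87 + 23/87 + 1/3 + 35/87 + 52/87 + 1 = 84/29 ≈ 2.897 bits/symbol.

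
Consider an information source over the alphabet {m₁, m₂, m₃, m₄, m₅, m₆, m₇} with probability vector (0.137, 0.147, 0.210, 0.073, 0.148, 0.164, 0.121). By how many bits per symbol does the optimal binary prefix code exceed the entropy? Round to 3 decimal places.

0.038 bits

Entropy H = −Σ p log₂ p ≈ 2.7523 bits.
Huffman merges: 73/1000+121/1000→97/500; 137/1000+147/1000→71/250; 37/250+41/250→39/125; 97/500+21/100→101/250; 71/250+39/125→149/250; 101/250+149/250→1. L = 279/100 ≈ 2.7900.
L − H = 2.7900 − 2.7523 = 0.038 bits.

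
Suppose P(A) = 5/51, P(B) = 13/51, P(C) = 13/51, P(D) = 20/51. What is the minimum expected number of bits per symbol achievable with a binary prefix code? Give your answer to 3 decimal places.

Repeatedly combine the two least-probable nodes; the expected code length is the sum of the merged weights.
merge 5/51 + 13/51 → 6/17
merge 13/51 + 6/17 → 31/51
merge 20/51 + 31/51 → 1
L = 6/17 + 31/51 + 1 = 100/51 ≈ 1.961 bits/symbol.

1.961 bits/symbol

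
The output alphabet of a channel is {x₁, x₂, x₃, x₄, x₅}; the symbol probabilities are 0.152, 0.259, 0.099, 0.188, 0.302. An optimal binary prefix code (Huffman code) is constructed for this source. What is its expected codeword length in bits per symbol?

2.251 bits/symbol

Repeatedly combine the two least-probable nodes; the expected code length is the sum of the merged weights.
merge 99/1000 + 19/125 → 251/1000
merge 47/250 + 251/1000 → 439/1000
merge 259/1000 + 151/500 → 561/1000
merge 439/1000 + 561/1000 → 1
L = 251/1000 + 439/1000 + 561/1000 + 1 = 2251/1000 = 2.251 bits/symbol.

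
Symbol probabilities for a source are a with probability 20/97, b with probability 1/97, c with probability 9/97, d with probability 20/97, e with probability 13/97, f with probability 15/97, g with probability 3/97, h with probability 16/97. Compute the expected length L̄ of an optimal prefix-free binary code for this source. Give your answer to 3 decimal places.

Repeatedly combine the two least-probable nodes; the expected code length is the sum of the merged weights.
merge 1/97 + 3/97 → 4/97
merge 4/97 + 9/97 → 13/97
merge 13/97 + 13/97 → 26/97
merge 15/97 + 16/97 → 31/97
merge 20/97 + 20/97 → 40/97
merge 26/97 + 31/97 → 57/97
merge 40/97 + 57/97 → 1
L = 4/97 + 13/97 + 26/97 + 31/97 + 40/97 + 57/97 + 1 = 268/97 ≈ 2.763 bits/symbol.

2.763 bits/symbol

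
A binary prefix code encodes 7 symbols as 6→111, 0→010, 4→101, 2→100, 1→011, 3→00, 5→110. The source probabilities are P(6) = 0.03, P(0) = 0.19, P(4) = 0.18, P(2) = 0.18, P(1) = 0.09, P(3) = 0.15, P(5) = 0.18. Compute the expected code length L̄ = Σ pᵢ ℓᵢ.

L̄ = Σ pᵢ·ℓᵢ = 0.03·3 + 0.19·3 + 0.18·3 + 0.18·3 + 0.09·3 + 0.15·2 + 0.18·3 = 2.85 bits/symbol.

2.85 bits/symbol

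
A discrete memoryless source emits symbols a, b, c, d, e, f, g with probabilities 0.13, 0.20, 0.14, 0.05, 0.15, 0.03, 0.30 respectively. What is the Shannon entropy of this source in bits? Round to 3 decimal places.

H = −Σ pᵢ log₂ pᵢ.
−0.13·log₂(0.13) = 0.3826
−0.20·log₂(0.20) = 0.4644
−0.14·log₂(0.14) = 0.3971
−0.05·log₂(0.05) = 0.2161
−0.15·log₂(0.15) = 0.4105
−0.03·log₂(0.03) = 0.1518
−0.30·log₂(0.30) = 0.5211
Sum ≈ 2.5436 → 2.544 bits.

2.544 bits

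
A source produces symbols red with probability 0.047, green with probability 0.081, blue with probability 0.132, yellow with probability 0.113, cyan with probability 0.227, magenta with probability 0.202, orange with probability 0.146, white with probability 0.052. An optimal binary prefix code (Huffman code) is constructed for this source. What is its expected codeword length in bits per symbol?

2.85 bits/symbol

Repeatedly combine the two least-probable nodes; the expected code length is the sum of the merged weights.
merge 47/1000 + 13/250 → 99/1000
merge 81/1000 + 99/1000 → 9/50
merge 113/1000 + 33/250 → 49/200
merge 73/500 + 9/50 → 163/500
merge 101/500 + 227/1000 → 429/1000
merge 49/200 + 163/500 → 571/1000
merge 429/1000 + 571/1000 → 1
L = 99/1000 + 9/50 + 49/200 + 163/500 + 429/1000 + 571/1000 + 1 = 57/20 = 2.85 bits/symbol.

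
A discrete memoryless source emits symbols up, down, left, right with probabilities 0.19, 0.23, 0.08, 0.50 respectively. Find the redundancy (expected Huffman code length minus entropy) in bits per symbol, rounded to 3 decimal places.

0.036 bits

Entropy H = −Σ p log₂ p ≈ 1.7344 bits.
Huffman merges: 2/25+19/100→27/100; 23/100+27/100→1/2; 1/2+1/2→1. L = 177/100 ≈ 1.7700.
L − H = 1.7700 − 1.7344 = 0.036 bits.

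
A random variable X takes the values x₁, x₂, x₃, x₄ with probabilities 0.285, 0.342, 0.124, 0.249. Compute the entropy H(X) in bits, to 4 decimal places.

H = −Σ pᵢ log₂ pᵢ.
−0.285·log₂(0.285) = 0.5161
−0.342·log₂(0.342) = 0.5294
−0.124·log₂(0.124) = 0.3734
−0.249·log₂(0.249) = 0.4994
Sum ≈ 1.9184 → 1.9184 bits.

1.9184 bits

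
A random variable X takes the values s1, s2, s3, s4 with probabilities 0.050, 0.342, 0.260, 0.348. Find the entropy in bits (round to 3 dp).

H = −Σ pᵢ log₂ pᵢ.
−0.050·log₂(0.050) = 0.2161
−0.342·log₂(0.342) = 0.5294
−0.260·log₂(0.260) = 0.5053
−0.348·log₂(0.348) = 0.5299
Sum ≈ 1.7807 → 1.781 bits.

1.781 bits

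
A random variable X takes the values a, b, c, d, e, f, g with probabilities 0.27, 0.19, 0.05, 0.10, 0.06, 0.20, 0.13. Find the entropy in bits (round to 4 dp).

H = −Σ pᵢ log₂ pᵢ.
−0.27·log₂(0.27) = 0.5100
−0.19·log₂(0.19) = 0.4552
−0.05·log₂(0.05) = 0.2161
−0.10·log₂(0.10) = 0.3322
−0.06·log₂(0.06) = 0.2435
−0.20·log₂(0.20) = 0.4644
−0.13·log₂(0.13) = 0.3826
Sum ≈ 2.6041 → 2.6041 bits.

2.6041 bits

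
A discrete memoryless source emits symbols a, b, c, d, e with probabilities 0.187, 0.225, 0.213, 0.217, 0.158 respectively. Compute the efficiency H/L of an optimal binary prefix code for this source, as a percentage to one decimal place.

98.5%

Entropy H = −Σ p log₂ p ≈ 2.3107 bits.
Huffman merges: 79/500+187/1000→69/200; 213/1000+217/1000→43/100; 9/40+69/200→57/100; 43/100+57/100→1. L = 469/200 ≈ 2.3450.
Efficiency = H/L = 2.3107/2.3450 = 98.5%.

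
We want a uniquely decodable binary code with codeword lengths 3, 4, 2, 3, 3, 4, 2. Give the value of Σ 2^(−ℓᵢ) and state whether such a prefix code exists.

With common denominator 2^4 = 16: Σ 2^(−ℓᵢ) = 2/16 + 1/16 + 4/16 + 2/16 + 2/16 + 1/16 + 4/16 = 16/16 = 1.
Kraft's inequality requires Σ ≤ 1; here Σ = 1 ≤ 1, so such a prefix code exists.

1; yes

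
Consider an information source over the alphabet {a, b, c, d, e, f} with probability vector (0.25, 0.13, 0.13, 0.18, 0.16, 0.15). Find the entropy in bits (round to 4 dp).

H = −Σ pᵢ log₂ pᵢ.
−0.25·log₂(0.25) = 0.5000
−0.13·log₂(0.13) = 0.3826
−0.13·log₂(0.13) = 0.3826
−0.18·log₂(0.18) = 0.4453
−0.16·log₂(0.16) = 0.4230
−0.15·log₂(0.15) = 0.4105
Sum ≈ 2.5442 → 2.5442 bits.

2.5442 bits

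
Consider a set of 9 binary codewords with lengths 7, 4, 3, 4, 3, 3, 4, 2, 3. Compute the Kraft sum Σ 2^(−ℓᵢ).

With common denominator 2^7 = 128: Σ 2^(−ℓᵢ) = 1/128 + 8/128 + 16/128 + 8/128 + 16/128 + 16/128 + 8/128 + 32/128 + 16/128 = 121/128 = 0.9453125.

0.9453125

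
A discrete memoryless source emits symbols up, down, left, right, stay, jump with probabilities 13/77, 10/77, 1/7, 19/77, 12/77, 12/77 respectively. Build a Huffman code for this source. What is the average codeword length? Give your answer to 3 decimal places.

Repeatedly combine the two least-probable nodes; the expected code length is the sum of the merged weights.
merge 10/77 + 1/7 → 3/11
merge 12/77 + 12/77 → 24/77
merge 13/77 + 19/77 → 32/77
merge 3/11 + 24/77 → 45/77
merge 32/77 + 45/77 → 1
L = 3/11 + 24/77 + 32/77 + 45/77 + 1 = 199/77 ≈ 2.584 bits/symbol.

2.584 bits/symbol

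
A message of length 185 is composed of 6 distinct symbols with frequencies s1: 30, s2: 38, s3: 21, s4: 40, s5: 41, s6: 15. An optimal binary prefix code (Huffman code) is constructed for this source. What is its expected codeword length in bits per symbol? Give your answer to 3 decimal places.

2.551 bits/symbol

Probabilities are the counts divided by 185.
Repeatedly combine the two least-probable nodes; the expected code length is the sum of the merged weights.
merge 3/37 + 21/185 → 36/185
merge 6/37 + 36/185 → 66/185
merge 38/185 + 8/37 → 78/185
merge 41/185 + 66/185 → 107/185
merge 78/185 + 107/185 → 1
L = 36/185 + 66/185 + 78/185 + 107/185 + 1 = 472/185 ≈ 2.551 bits/symbol.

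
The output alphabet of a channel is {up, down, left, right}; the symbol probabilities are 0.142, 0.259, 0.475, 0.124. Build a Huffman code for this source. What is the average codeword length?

1.791 bits/symbol

Repeatedly combine the two least-probable nodes; the expected code length is the sum of the merged weights.
merge 31/250 + 71/500 → 133/500
merge 259/1000 + 133/500 → 21/40
merge 19/40 + 21/40 → 1
L = 133/500 + 21/40 + 1 = 1791/1000 = 1.791 bits/symbol.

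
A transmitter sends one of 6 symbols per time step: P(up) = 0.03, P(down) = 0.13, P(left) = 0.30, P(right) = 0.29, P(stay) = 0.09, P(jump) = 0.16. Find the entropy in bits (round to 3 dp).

H = −Σ pᵢ log₂ pᵢ.
−0.03·log₂(0.03) = 0.1518
−0.13·log₂(0.13) = 0.3826
−0.30·log₂(0.30) = 0.5211
−0.29·log₂(0.29) = 0.5179
−0.09·log₂(0.09) = 0.3127
−0.16·log₂(0.16) = 0.4230
Sum ≈ 2.3091 → 2.309 bits.

2.309 bits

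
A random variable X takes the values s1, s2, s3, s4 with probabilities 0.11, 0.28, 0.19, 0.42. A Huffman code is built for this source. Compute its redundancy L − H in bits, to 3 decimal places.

Entropy H = −Σ p log₂ p ≈ 1.8454 bits.
Huffman merges: 11/100+19/100→3/10; 7/25+3/10→29/50; 21/50+29/50→1. L = 47/25 ≈ 1.8800.
L − H = 1.8800 − 1.8454 = 0.035 bits.

0.035 bits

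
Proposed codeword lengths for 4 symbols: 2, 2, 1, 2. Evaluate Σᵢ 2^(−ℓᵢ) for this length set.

With common denominator 2^2 = 4: Σ 2^(−ℓᵢ) = 1/4 + 1/4 + 2/4 + 1/4 = 5/4 = 1.25.

1.25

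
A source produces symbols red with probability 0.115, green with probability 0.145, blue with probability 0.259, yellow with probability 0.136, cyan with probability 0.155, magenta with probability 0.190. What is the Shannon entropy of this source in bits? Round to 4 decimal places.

H = −Σ pᵢ log₂ pᵢ.
−0.115·log₂(0.115) = 0.3588
−0.145·log₂(0.145) = 0.4040
−0.259·log₂(0.259) = 0.5048
−0.136·log₂(0.136) = 0.3915
−0.155·log₂(0.155) = 0.4169
−0.190·log₂(0.190) = 0.4552
Sum ≈ 2.5311 → 2.5311 bits.

2.5311 bits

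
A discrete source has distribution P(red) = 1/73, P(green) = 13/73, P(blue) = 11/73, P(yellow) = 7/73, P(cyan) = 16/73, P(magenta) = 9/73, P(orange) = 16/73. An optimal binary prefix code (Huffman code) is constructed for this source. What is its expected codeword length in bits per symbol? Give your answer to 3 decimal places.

2.671 bits/symbol

Repeatedly combine the two least-probable nodes; the expected code length is the sum of the merged weights.
merge 1/73 + 7/73 → 8/73
merge 8/73 + 9/73 → 17/73
merge 11/73 + 13/73 → 24/73
merge 16/73 + 16/73 → 32/73
merge 17/73 + 24/73 → 41/73
merge 32/73 + 41/73 → 1
L = 8/73 + 17/73 + 24/73 + 32/73 + 41/73 + 1 = 195/73 ≈ 2.671 bits/symbol.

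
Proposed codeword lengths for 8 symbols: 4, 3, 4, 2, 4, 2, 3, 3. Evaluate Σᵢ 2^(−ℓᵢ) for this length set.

1.0625

With common denominator 2^4 = 16: Σ 2^(−ℓᵢ) = 1/16 + 2/16 + 1/16 + 4/16 + 1/16 + 4/16 + 2/16 + 2/16 = 17/16 = 1.0625.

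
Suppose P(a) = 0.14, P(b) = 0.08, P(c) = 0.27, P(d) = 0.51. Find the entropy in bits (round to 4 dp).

H = −Σ pᵢ log₂ pᵢ.
−0.14·log₂(0.14) = 0.3971
−0.08·log₂(0.08) = 0.2915
−0.27·log₂(0.27) = 0.5100
−0.51·log₂(0.51) = 0.4954
Sum ≈ 1.6941 → 1.6941 bits.

1.6941 bits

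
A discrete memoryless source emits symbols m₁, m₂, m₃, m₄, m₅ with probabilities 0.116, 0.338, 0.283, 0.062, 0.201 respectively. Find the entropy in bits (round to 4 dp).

H = −Σ pᵢ log₂ pᵢ.
−0.116·log₂(0.116) = 0.3605
−0.338·log₂(0.338) = 0.5289
−0.283·log₂(0.283) = 0.5154
−0.062·log₂(0.062) = 0.2487
−0.201·log₂(0.201) = 0.4653
Sum ≈ 2.1188 → 2.1188 bits.

2.1188 bits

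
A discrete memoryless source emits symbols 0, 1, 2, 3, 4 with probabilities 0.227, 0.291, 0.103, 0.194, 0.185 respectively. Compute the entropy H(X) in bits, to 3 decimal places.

2.251 bits

H = −Σ pᵢ log₂ pᵢ.
−0.227·log₂(0.227) = 0.4856
−0.291·log₂(0.291) = 0.5182
−0.103·log₂(0.103) = 0.3378
−0.194·log₂(0.194) = 0.4590
−0.185·log₂(0.185) = 0.4504
Sum ≈ 2.2510 → 2.251 bits.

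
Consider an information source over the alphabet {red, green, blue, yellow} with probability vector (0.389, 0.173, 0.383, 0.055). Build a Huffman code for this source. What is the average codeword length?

Repeatedly combine the two least-probable nodes; the expected code length is the sum of the merged weights.
merge 11/200 + 173/1000 → 57/250
merge 57/250 + 383/1000 → 611/1000
merge 389/1000 + 611/1000 → 1
L = 57/250 + 611/1000 + 1 = 1839/1000 = 1.839 bits/symbol.

1.839 bits/symbol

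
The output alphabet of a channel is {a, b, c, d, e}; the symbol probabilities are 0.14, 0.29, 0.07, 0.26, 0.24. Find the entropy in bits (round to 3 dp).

2.183 bits

H = −Σ pᵢ log₂ pᵢ.
−0.14·log₂(0.14) = 0.3971
−0.29·log₂(0.29) = 0.5179
−0.07·log₂(0.07) = 0.2686
−0.26·log₂(0.26) = 0.5053
−0.24·log₂(0.24) = 0.4941
Sum ≈ 2.1830 → 2.183 bits.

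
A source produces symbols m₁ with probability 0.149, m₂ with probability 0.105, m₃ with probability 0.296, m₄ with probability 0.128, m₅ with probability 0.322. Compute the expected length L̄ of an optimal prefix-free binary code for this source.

2.233 bits/symbol

Repeatedly combine the two least-probable nodes; the expected code length is the sum of the merged weights.
merge 21/200 + 16/125 → 233/1000
merge 149/1000 + 233/1000 → 191/500
merge 37/125 + 161/500 → 309/500
merge 191/500 + 309/500 → 1
L = 233/1000 + 191/500 + 309/500 + 1 = 2233/1000 = 2.233 bits/symbol.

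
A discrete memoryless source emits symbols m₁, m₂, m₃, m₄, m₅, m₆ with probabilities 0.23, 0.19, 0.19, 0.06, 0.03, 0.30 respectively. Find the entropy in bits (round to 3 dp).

2.315 bits

H = −Σ pᵢ log₂ pᵢ.
−0.23·log₂(0.23) = 0.4877
−0.19·log₂(0.19) = 0.4552
−0.19·log₂(0.19) = 0.4552
−0.06·log₂(0.06) = 0.2435
−0.03·log₂(0.03) = 0.1518
−0.30·log₂(0.30) = 0.5211
Sum ≈ 2.3145 → 2.315 bits.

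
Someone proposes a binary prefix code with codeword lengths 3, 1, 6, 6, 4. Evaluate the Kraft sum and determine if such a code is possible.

0.71875; yes

With common denominator 2^6 = 64: Σ 2^(−ℓᵢ) = 8/64 + 32/64 + 1/64 + 1/64 + 4/64 = 46/64 = 0.71875.
Kraft's inequality requires Σ ≤ 1; here Σ = 0.71875 ≤ 1, so such a prefix code exists.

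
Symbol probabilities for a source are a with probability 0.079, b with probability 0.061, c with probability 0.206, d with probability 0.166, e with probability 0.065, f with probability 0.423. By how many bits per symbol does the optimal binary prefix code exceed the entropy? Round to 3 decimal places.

Entropy H = −Σ p log₂ p ≈ 2.2164 bits.
Huffman merges: 61/1000+13/200→63/500; 79/1000+63/500→41/200; 83/500+41/200→371/1000; 103/500+371/1000→577/1000; 423/1000+577/1000→1. L = 2279/1000 ≈ 2.2790.
L − H = 2.2790 − 2.2164 = 0.063 bits.

0.063 bits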